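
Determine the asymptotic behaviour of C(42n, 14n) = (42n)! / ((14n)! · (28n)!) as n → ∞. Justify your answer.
C(42n, 14n) ~ (27/4)^(14n) · sqrt(3/(4π·14n))

Write N = 14n. Apply Stirling to each factorial:
  (3N)! ~ sqrt(2π·3N) · (3N/e)^(3N),
  N! ~ sqrt(2π N) · (N/e)^N,
  (2N)! ~ sqrt(2π·2N) · (2N/e)^(2N).
The exponential factors combine to (3N)^(3N) / (N^N · (2N)^(2N)) = 3^(3N)/2^(2N) = (3^3/2^2)^N = (27/4)^N.
The square-root prefactors combine to sqrt(2π·3N) / (sqrt(2π N)·sqrt(2π·2N)) = sqrt(3 / (2π·2·N)) = sqrt(3/(4π·14n)).
Substituting N = 14n: C(42n, 14n) ~ (27/4)^(14n) · sqrt(3/(4π·14n)).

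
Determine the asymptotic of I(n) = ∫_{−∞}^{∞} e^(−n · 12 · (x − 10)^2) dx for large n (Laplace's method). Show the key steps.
I(n) = sqrt(π/(12n))

Here φ(x) = 12 · (x − 10)^2 has its unique minimum at x* = 10 with φ(x*) = 0 and φ''(x*) = 24. Laplace's method gives
  I(n) ~ e^(−n φ(x*)) · sqrt(2π / (n · φ''(x*))) = sqrt(2π / (24n)) = sqrt(π/(12n)).
This is exact: substituting u = (x − 10)·sqrt(12n) gives I(n) = (1/sqrt(12n)) ∫_{−∞}^{∞} e^(−u^2) du = sqrt(π/(12n)).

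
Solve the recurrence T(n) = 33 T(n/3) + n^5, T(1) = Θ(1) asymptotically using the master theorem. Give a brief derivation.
T(n) = Θ(n^5)

log_3 33 ≈ 3.183. f(n) = n^5 dominates n^(log_3 33) since 5 > 3.183, and the regularity condition a·f(n/b) = 33·(n/3)^5 = (33/243)·n^5 ≤ c·f(n) holds with c = 33/243 ≈ 0.136 < 1. So this is Case 3: T(n) = Θ(f(n)) = Θ(n^5).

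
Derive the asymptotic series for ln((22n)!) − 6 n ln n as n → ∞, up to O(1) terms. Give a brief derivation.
ln((22n)!) − 6 n ln n = 16 n ln n + 22(ln 22 − 1) n + (1/2) ln(2π·22n) + O(1/n)

Stirling: ln((22n)!) = 22n ln(22n) − 22n + (1/2) ln(2π·22n) + O(1/n).
Expand 22n ln(22n) = 22n (ln n + ln 22) = 22n ln n + 22n ln 22.
Subtract 6n ln n: leading term is (22 − 6) n ln n = 16 n ln n. The next term is 22n ln 22 − 22n = 22(ln 22 − 1) n. Then the (1/2) ln(2π·22n) correction.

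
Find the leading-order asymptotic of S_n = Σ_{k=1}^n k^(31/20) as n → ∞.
S_n ~ (20/51) · n^(51/20)

Integral comparison: Σ_{k=1}^n k^(31/20) = ∫_0^n x^(31/20) dx + O(n^(31/20)). The integral is n^(1 + 31/20) / (1 + 31/20) = n^((31+20)/20) / ((31+20)/20) = (20/51) · n^(51/20).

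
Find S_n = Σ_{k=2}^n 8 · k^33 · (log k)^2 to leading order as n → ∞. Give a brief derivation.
S_n ~ 4 · n^34 · (log n)^2 / 17

By integral comparison, S_n = ∫_1^n 8 · x^33 · (log x)^2 dx + O(n^33 · (log n)^2). For the integral, the leading term of ∫_1^n x^33 (log x)^2 dx is n^34/34 · (log n)^2 (by repeated integration by parts; each step lowers the log-exponent and produces a relatively O(1/log n) correction). Hence S_n ~ 4 · n^34 · (log n)^2 / 17.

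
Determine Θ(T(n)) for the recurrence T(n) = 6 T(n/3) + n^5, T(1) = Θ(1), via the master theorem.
T(n) = Θ(n^5)

log_3 6 ≈ 1.631. f(n) = n^5 dominates n^(log_3 6) since 5 > 1.631, and the regularity condition a·f(n/b) = 6·(n/3)^5 = (6/243)·n^5 ≤ c·f(n) holds with c = 6/243 ≈ 0.0247 < 1. So this is Case 3: T(n) = Θ(f(n)) = Θ(n^5).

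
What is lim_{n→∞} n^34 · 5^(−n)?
lim = 0

Exponentials with base > 1 dominate every fixed polynomial: for any fixed c, n^c / 5^n → 0 as n → ∞ (e.g. by the ratio test, or by writing 5^n = e^(n ln 5) and noting e^(n ln 5) / n^c → ∞). Hence n^34 · 5^(−n) = n^34 / 5^n → 0.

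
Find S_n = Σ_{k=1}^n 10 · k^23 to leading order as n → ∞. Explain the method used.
S_n ~ 5 · n^24 / 12

By integral comparison (Euler-Maclaurin), Σ_{k=1}^n 10 · k^23 = 10 · ∫_0^n x^23 dx + O(n^23) = 10 · n^24/24 = 5 · n^24 / 12 + O(n^23). (Equivalently, Faulhaber's formula gives the same leading term.)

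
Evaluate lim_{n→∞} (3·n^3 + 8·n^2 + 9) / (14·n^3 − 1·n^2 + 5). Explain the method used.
lim = 3/14

For large n the leading n^3 terms dominate both numerator and denominator. Dividing top and bottom by n^3, every other term tends to 0, leaving 3/14.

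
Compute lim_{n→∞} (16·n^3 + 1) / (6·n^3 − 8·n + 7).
lim = 16/6 = 8/3

For large n the leading n^3 terms dominate both numerator and denominator. Dividing top and bottom by n^3, every other term tends to 0, leaving 16/6 = 8/3.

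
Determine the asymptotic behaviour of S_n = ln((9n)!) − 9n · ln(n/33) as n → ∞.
S_n ~ 9n · (ln 297 − 1) + O(ln n)

Stirling: ln((9n)!) = 9n ln(9n) − 9n + O(ln n).
  S_n = 9n ln(9n) − 9n − 9n ln(n/33) + O(ln n)
      = 9n ln(9n) − 9n ln n + 9n ln 33 − 9n + O(ln n)
      = 9n ln 9 + 9n ln 33 − 9n + O(ln n)
      = 9n (ln 297 − 1) + O(ln n).
Numerically ln(297) − 1 ≈ 4.6937.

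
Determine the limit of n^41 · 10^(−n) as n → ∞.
lim = 0

Exponentials with base > 1 dominate every fixed polynomial: for any fixed c, n^c / 10^n → 0 as n → ∞ (e.g. by the ratio test, or by writing 10^n = e^(n ln 10) and noting e^(n ln 10) / n^c → ∞). Hence n^41 · 10^(−n) = n^41 / 10^n → 0.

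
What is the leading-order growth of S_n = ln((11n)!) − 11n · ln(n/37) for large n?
S_n ~ 11n · (ln 407 − 1) + O(ln n)

Stirling: ln((11n)!) = 11n ln(11n) − 11n + O(ln n).
  S_n = 11n ln(11n) − 11n − 11n ln(n/37) + O(ln n)
      = 11n ln(11n) − 11n ln n + 11n ln 37 − 11n + O(ln n)
      = 11n ln 11 + 11n ln 37 − 11n + O(ln n)
      = 11n (ln 407 − 1) + O(ln n).
Numerically ln(407) − 1 ≈ 5.0088.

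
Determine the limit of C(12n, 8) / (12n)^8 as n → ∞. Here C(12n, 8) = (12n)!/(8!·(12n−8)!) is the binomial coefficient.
lim = 1/8! = 1/40320

With N = 12n → ∞: C(N, 8) / N^8 = [N(N−1)…(N−7)] / (8! · N^8) = (1/8!) · 1 · (1 − 1/(12n)) · … · (1 − 7/(12n)). Each factor → 1 as N → ∞, so the limit is 1/8! = 1/40320.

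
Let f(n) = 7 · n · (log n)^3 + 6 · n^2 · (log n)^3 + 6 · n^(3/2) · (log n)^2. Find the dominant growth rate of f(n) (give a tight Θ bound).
f(n) ∈ Θ(n^2 · (log n)^3)

Compare the terms by growth order. For large n, n^a · (log n)^b dominates n^a' · (log n)^b' iff a > a', or (a = a' and b > b'). Ranking the 3 terms shows the dominant one is 6 · n^2 · (log n)^3. Hence f(n) ∈ Θ(n^2 · (log n)^3).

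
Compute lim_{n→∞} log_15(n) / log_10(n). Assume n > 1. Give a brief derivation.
lim = ln(10) / ln(15) = log_15(10)

Change of base: log_15(n) = ln n / ln 15 and log_10(n) = ln n / ln 10. The ratio is (ln n / ln 15) · (ln 10 / ln n) = ln 10 / ln 15, a constant independent of n. So the limit is ln 10 / ln 15 = log_15(10).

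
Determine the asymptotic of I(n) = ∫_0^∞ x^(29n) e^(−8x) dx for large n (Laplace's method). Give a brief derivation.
I(n) ~ (sqrt(2π·29n) / 8) · (29n/(8e))^(29n)

Write the integrand as exp(29n ln x − 8x) and set f(x) = 29n ln x − 8x. Then f'(x) = 29n/x − 8 = 0 at x* = 29n/8, and f''(x*) = −29n/x*^2 = −8^2/(29n). Laplace's method (interior maximum) gives
  I(n) ~ e^(f(x*)) · sqrt(2π / |f''(x*)|)
        = exp(29n ln(29n/8) − 29n) · sqrt(2π · 29n / 8^2)
        = (29n/8)^(29n) e^(−29n) · sqrt(2π·29n) / 8
        = (sqrt(2π·29n) / 8) · (29n/(8e))^(29n).
This matches Γ(29n+1)/8^(29n+1) with Stirling applied to Γ.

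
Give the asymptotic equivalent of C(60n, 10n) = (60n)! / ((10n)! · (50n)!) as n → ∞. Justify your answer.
C(60n, 10n) ~ (46656/3125)^(10n) · sqrt(3/(5π·10n))

Write N = 10n. Apply Stirling to each factorial:
  (6N)! ~ sqrt(2π·6N) · (6N/e)^(6N),
  N! ~ sqrt(2π N) · (N/e)^N,
  (5N)! ~ sqrt(2π·5N) · (5N/e)^(5N).
The exponential factors combine to (6N)^(6N) / (N^N · (5N)^(5N)) = 6^(6N)/5^(5N) = (6^6/5^5)^N = (46656/3125)^N.
The square-root prefactors combine to sqrt(2π·6N) / (sqrt(2π N)·sqrt(2π·5N)) = sqrt(6 / (2π·5·N)) = sqrt(3/(5π·10n)).
Substituting N = 10n: C(60n, 10n) ~ (46656/3125)^(10n) · sqrt(3/(5π·10n)).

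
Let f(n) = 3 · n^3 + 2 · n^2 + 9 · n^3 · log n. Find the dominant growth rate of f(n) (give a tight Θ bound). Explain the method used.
f(n) ∈ Θ(n^3 · log n)

Compare the terms by growth order. For large n, n^a · (log n)^b dominates n^a' · (log n)^b' iff a > a', or (a = a' and b > b'). Ranking the 3 terms shows the dominant one is 9 · n^3 · log n. Hence f(n) ∈ Θ(n^3 · log n).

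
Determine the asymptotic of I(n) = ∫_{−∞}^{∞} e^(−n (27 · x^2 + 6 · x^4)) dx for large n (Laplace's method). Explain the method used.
I(n) ~ sqrt(π/(27n))

φ(x) = 27 · x^2 + 6 · x^4 has its unique global minimum at x* = 0 (since φ'(x) = 54x + 24x^3 = 0 only at x = 0 for real x with both coefficients positive, and φ → ∞ as |x| → ∞). At x* = 0, φ(0) = 0 and φ''(0) = 54. Laplace's method then gives
  I(n) ~ sqrt(2π / (n · φ''(0))) · e^(−n φ(0)) = sqrt(2π / (54n)) = sqrt(π/(27n)).
The 6 · x^4 term contributes only at subleading order (an O(1/n) relative correction).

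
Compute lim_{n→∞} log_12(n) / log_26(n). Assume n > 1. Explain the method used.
lim = ln(26) / ln(12) = log_12(26)

Change of base: log_12(n) = ln n / ln 12 and log_26(n) = ln n / ln 26. The ratio is (ln n / ln 12) · (ln 26 / ln n) = ln 26 / ln 12, a constant independent of n. So the limit is ln 26 / ln 12 = log_12(26).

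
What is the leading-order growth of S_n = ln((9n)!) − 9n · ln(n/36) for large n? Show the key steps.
S_n ~ 9n · (ln 324 − 1) + O(ln n)

Stirling: ln((9n)!) = 9n ln(9n) − 9n + O(ln n).
  S_n = 9n ln(9n) − 9n − 9n ln(n/36) + O(ln n)
      = 9n ln(9n) − 9n ln n + 9n ln 36 − 9n + O(ln n)
      = 9n ln 9 + 9n ln 36 − 9n + O(ln n)
      = 9n (ln 324 − 1) + O(ln n).
Numerically ln(324) − 1 ≈ 4.7807.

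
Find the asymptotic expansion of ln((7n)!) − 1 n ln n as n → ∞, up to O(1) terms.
ln((7n)!) − 1 n ln n = 6 n ln n + 7(ln 7 − 1) n + (1/2) ln(2π·7n) + O(1/n)

Stirling: ln((7n)!) = 7n ln(7n) − 7n + (1/2) ln(2π·7n) + O(1/n).
Expand 7n ln(7n) = 7n (ln n + ln 7) = 7n ln n + 7n ln 7.
Subtract 1n ln n: leading term is (7 − 1) n ln n = 6 n ln n. The next term is 7n ln 7 − 7n = 7(ln 7 − 1) n. Then the (1/2) ln(2π·7n) correction.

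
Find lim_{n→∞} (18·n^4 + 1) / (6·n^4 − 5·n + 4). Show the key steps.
lim = 18/6 = 3

For large n the leading n^4 terms dominate both numerator and denominator. Dividing top and bottom by n^4, every other term tends to 0, leaving 18/6 = 3.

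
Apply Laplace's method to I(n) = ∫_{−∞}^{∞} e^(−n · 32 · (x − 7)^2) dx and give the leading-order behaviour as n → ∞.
I(n) = sqrt(π/(32n))

Here φ(x) = 32 · (x − 7)^2 has its unique minimum at x* = 7 with φ(x*) = 0 and φ''(x*) = 64. Laplace's method gives
  I(n) ~ e^(−n φ(x*)) · sqrt(2π / (n · φ''(x*))) = sqrt(2π / (64n)) = sqrt(π/(32n)).
This is exact: substituting u = (x − 7)·sqrt(32n) gives I(n) = (1/sqrt(32n)) ∫_{−∞}^{∞} e^(−u^2) du = sqrt(π/(32n)).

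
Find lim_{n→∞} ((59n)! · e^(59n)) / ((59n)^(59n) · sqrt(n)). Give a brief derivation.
lim = sqrt(2π·59)

Stirling: (59n)! ~ sqrt(2π·59n) · (59n/e)^(59n). Hence
  (59n)! · e^(59n) / (59n)^(59n) ~ sqrt(2π·59n).
Dividing by sqrt(n): sqrt(2π·59n) / sqrt(n) = sqrt(2π·59) · n^((1−1)/2), so the limit is sqrt(2π·59).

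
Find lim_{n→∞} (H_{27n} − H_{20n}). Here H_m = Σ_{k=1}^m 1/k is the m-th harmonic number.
lim = ln(27/20)

Euler-Maclaurin gives H_m = ln m + γ + 1/(2m) + O(1/m^2). The γ and O(1/m) terms cancel in the difference:
  H_{27n} − H_{20n} = ln(27n) − ln(20n) + O(1/n) = ln(27/20) + O(1/n).
Hence the limit is ln(27/20).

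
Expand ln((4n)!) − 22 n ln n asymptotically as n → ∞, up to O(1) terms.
ln((4n)!) − 22 n ln n = −18 n ln n + 4(ln 4 − 1) n + (1/2) ln(2π·4n) + O(1/n)

Stirling: ln((4n)!) = 4n ln(4n) − 4n + (1/2) ln(2π·4n) + O(1/n).
Expand 4n ln(4n) = 4n (ln n + ln 4) = 4n ln n + 4n ln 4.
Subtract 22n ln n: leading term is (4 − 22) n ln n = −18 n ln n. The next term is 4n ln 4 − 4n = 4(ln 4 − 1) n. Then the (1/2) ln(2π·4n) correction.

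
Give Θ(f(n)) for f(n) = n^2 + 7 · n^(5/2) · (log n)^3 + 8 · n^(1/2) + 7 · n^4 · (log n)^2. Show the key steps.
f(n) ∈ Θ(n^4 · (log n)^2)

Compare the terms by growth order. For large n, n^a · (log n)^b dominates n^a' · (log n)^b' iff a > a', or (a = a' and b > b'). Ranking the 4 terms shows the dominant one is 7 · n^4 · (log n)^2. Hence f(n) ∈ Θ(n^4 · (log n)^2).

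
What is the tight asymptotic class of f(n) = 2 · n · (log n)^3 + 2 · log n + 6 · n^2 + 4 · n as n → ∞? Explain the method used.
f(n) ∈ Θ(n^2)

Compare the terms by growth order. For large n, n^a · (log n)^b dominates n^a' · (log n)^b' iff a > a', or (a = a' and b > b'). Ranking the 4 terms shows the dominant one is 6 · n^2. Hence f(n) ∈ Θ(n^2).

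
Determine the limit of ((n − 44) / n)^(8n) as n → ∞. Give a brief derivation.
lim = e^(−352)

Rewrite as (1 − 44/n)^(8n). By the standard limit (1 + x/n)^n → e^x, we have (1 − 44/n)^n → e^(−44), and raising to the 8th power gives e^(−352).
More precisely, ln[(1 − 44/n)^(8n)] = 8n · ln(1 − 44/n) = 8n · (-44/n + O(1/n^2)) = -352 + O(1/n) → -352.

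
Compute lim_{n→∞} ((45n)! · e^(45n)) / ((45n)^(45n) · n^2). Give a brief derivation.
lim = 0

Stirling: (45n)! ~ sqrt(2π·45n) · (45n/e)^(45n). Hence
  (45n)! · e^(45n) / (45n)^(45n) ~ sqrt(2π·45n).
Dividing by n^2: sqrt(2π·45n) / n^2 = sqrt(2π·45) · n^((1−4)/2), so the expression behaves like sqrt(2π·45) · n^((1−4)/2) → 0.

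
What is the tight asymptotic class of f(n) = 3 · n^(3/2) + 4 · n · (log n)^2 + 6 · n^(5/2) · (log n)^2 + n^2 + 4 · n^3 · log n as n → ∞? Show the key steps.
f(n) ∈ Θ(n^3 · log n)

Compare the terms by growth order. For large n, n^a · (log n)^b dominates n^a' · (log n)^b' iff a > a', or (a = a' and b > b'). Ranking the 5 terms shows the dominant one is 4 · n^3 · log n. Hence f(n) ∈ Θ(n^3 · log n).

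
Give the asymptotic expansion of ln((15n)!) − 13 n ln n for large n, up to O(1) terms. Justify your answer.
ln((15n)!) − 13 n ln n = 2 n ln n + 15(ln 15 − 1) n + (1/2) ln(2π·15n) + O(1/n)

Stirling: ln((15n)!) = 15n ln(15n) − 15n + (1/2) ln(2π·15n) + O(1/n).
Expand 15n ln(15n) = 15n (ln n + ln 15) = 15n ln n + 15n ln 15.
Subtract 13n ln n: leading term is (15 − 13) n ln n = 2 n ln n. The next term is 15n ln 15 − 15n = 15(ln 15 − 1) n. Then the (1/2) ln(2π·15n) correction.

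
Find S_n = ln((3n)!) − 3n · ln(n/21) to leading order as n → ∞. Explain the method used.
S_n ~ 3n · (ln 63 − 1) + O(ln n)

Stirling: ln((3n)!) = 3n ln(3n) − 3n + O(ln n).
  S_n = 3n ln(3n) − 3n − 3n ln(n/21) + O(ln n)
      = 3n ln(3n) − 3n ln n + 3n ln 21 − 3n + O(ln n)
      = 3n ln 3 + 3n ln 21 − 3n + O(ln n)
      = 3n (ln 63 − 1) + O(ln n).
Numerically ln(63) − 1 ≈ 3.1431.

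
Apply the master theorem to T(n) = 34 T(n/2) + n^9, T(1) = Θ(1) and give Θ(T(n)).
T(n) = Θ(n^9)

log_2 34 ≈ 5.087. f(n) = n^9 dominates n^(log_2 34) since 9 > 5.087, and the regularity condition a·f(n/b) = 34·(n/2)^9 = (34/512)·n^9 ≤ c·f(n) holds with c = 34/512 ≈ 0.0664 < 1. So this is Case 3: T(n) = Θ(f(n)) = Θ(n^9).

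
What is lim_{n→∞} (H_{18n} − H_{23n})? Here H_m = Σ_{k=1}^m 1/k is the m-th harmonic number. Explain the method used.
lim = ln(18/23)

Euler-Maclaurin gives H_m = ln m + γ + 1/(2m) + O(1/m^2). The γ and O(1/m) terms cancel in the difference:
  H_{18n} − H_{23n} = ln(18n) − ln(23n) + O(1/n) = ln(18/23) + O(1/n).
Hence the limit is ln(18/23).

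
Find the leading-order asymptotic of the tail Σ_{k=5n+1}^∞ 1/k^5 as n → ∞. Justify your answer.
Σ_{k>5n} 1/k^5 ~ 1/(4 · (5n)^4)

Compare to the integral: ∫_{5n}^∞ x^(−5) dx = [−x^(−4)/4]_{5n}^∞ = 1/((5−1)·(5n)^4). Euler-Maclaurin then gives
  Σ_{k>5n} 1/k^5 = ∫_{5n}^∞ dx/x^5 − 1/(2·(5n)^5) + O(1/(5n)^6).
(Equivalently this is ζ(5) − Σ_{k≤5n} 1/k^5.)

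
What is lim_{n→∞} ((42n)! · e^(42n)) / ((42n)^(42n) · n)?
lim = 0

Stirling: (42n)! ~ sqrt(2π·42n) · (42n/e)^(42n). Hence
  (42n)! · e^(42n) / (42n)^(42n) ~ sqrt(2π·42n).
Dividing by n: sqrt(2π·42n) / n = sqrt(2π·42) · n^((1−2)/2), so the expression behaves like sqrt(2π·42) · n^((1−2)/2) → 0.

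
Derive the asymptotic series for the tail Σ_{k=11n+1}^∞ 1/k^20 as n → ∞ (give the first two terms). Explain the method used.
Σ_{k>11n} 1/k^20 = 1/(19 · (11n)^19) − 1/(2 · (11n)^20) + O(1/(11n)^21)

Compare to the integral: ∫_{11n}^∞ x^(−20) dx = [−x^(−19)/19]_{11n}^∞ = 1/((20−1)·(11n)^19). The Euler-Maclaurin correction adds −f(11n)/2 = −1/(2·(11n)^20). Euler-Maclaurin then gives
  Σ_{k>11n} 1/k^20 = ∫_{11n}^∞ dx/x^20 − 1/(2·(11n)^20) + O(1/(11n)^21).
(Equivalently this is ζ(20) − Σ_{k≤11n} 1/k^20.)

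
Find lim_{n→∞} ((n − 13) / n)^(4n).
lim = e^(−52)

Rewrite as (1 − 13/n)^(4n). By the standard limit (1 + x/n)^n → e^x, we have (1 − 13/n)^n → e^(−13), and raising to the 4th power gives e^(−52).
More precisely, ln[(1 − 13/n)^(4n)] = 4n · ln(1 − 13/n) = 4n · (-13/n + O(1/n^2)) = -52 + O(1/n) → -52.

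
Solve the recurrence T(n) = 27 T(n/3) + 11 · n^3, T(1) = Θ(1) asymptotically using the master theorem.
T(n) = Θ(n^3 log n)

log_3 27 = 3, and f(n) = 11 · n^3 = Θ(n^(log_3 27)). This is Case 2 of the master theorem: T(n) = Θ(f(n) · log n) = Θ(n^3 log n).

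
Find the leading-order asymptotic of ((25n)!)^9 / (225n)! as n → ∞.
((25n)!)^9/(225n)! ~ ((2π·25n)^(8/2) / 3) · 9^(−9·25n)  →  0

Write N = 25n. Stirling: N! ~ sqrt(2π N)(N/e)^N and (9N)! ~ sqrt(2π·9N)·(9N/e)^(9N).
  (N!)^9/(9N)! ~ (2π N)^(9/2) (N/e)^(9N) / [sqrt(2π·9N) (9N/e)^(9N)]
     = (2π N)^(9/2) / sqrt(2π·9N) · (N/(9N))^(9N)
     = (2π N)^((9−1)/2) / 3 · 9^(−9N).
Since 9^9 > 1, the factor 9^(−9N) decays exponentially, so the ratio → 0. Substituting N = 25n gives the stated form.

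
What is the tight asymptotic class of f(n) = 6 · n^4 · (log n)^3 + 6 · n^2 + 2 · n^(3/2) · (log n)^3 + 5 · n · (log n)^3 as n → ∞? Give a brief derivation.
f(n) ∈ Θ(n^4 · (log n)^3)

Compare the terms by growth order. For large n, n^a · (log n)^b dominates n^a' · (log n)^b' iff a > a', or (a = a' and b > b'). Ranking the 4 terms shows the dominant one is 6 · n^4 · (log n)^3. Hence f(n) ∈ Θ(n^4 · (log n)^3).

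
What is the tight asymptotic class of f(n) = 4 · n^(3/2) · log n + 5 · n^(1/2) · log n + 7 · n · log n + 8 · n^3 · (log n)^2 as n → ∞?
f(n) ∈ Θ(n^3 · (log n)^2)

Compare the terms by growth order. For large n, n^a · (log n)^b dominates n^a' · (log n)^b' iff a > a', or (a = a' and b > b'). Ranking the 4 terms shows the dominant one is 8 · n^3 · (log n)^2. Hence f(n) ∈ Θ(n^3 · (log n)^2).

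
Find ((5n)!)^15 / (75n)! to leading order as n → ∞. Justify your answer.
((5n)!)^15/(75n)! ~ ((2π·5n)^(14/2) / sqrt(15)) · 15^(−15·5n)  →  0

Write N = 5n. Stirling: N! ~ sqrt(2π N)(N/e)^N and (15N)! ~ sqrt(2π·15N)·(15N/e)^(15N).
  (N!)^15/(15N)! ~ (2π N)^(15/2) (N/e)^(15N) / [sqrt(2π·15N) (15N/e)^(15N)]
     = (2π N)^(15/2) / sqrt(2π·15N) · (N/(15N))^(15N)
     = (2π N)^((15−1)/2) / sqrt(15) · 15^(−15N).
Since 15^15 > 1, the factor 15^(−15N) decays exponentially, so the ratio → 0. Substituting N = 5n gives the stated form.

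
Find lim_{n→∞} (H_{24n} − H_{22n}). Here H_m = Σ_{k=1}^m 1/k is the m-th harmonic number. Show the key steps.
lim = ln(24/22) = ln(12/11)

Euler-Maclaurin gives H_m = ln m + γ + 1/(2m) + O(1/m^2). The γ and O(1/m) terms cancel in the difference:
  H_{24n} − H_{22n} = ln(24n) − ln(22n) + O(1/n) = ln(24/22) + O(1/n).
Hence the limit is ln(24/22) = ln(12/11).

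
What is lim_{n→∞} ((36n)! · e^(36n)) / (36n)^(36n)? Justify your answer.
lim = ∞

Stirling: (36n)! ~ sqrt(2π·36n) · (36n/e)^(36n). Hence
  (36n)! · e^(36n) / (36n)^(36n) ~ sqrt(2π·36n) = sqrt(2π·36) · sqrt(n) → ∞.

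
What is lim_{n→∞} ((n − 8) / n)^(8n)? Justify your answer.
lim = e^(−64)

Rewrite as (1 − 8/n)^(8n). By the standard limit (1 + x/n)^n → e^x, we have (1 − 8/n)^n → e^(−8), and raising to the 8th power gives e^(−64).
More precisely, ln[(1 − 8/n)^(8n)] = 8n · ln(1 − 8/n) = 8n · (-8/n + O(1/n^2)) = -64 + O(1/n) → -64.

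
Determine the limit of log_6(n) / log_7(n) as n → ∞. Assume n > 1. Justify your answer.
lim = ln(7) / ln(6) = log_6(7)

Change of base: log_6(n) = ln n / ln 6 and log_7(n) = ln n / ln 7. The ratio is (ln n / ln 6) · (ln 7 / ln n) = ln 7 / ln 6, a constant independent of n. So the limit is ln 7 / ln 6 = log_6(7).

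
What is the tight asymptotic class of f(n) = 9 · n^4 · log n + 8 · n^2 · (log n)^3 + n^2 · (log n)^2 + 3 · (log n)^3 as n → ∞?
f(n) ∈ Θ(n^4 · log n)

Compare the terms by growth order. For large n, n^a · (log n)^b dominates n^a' · (log n)^b' iff a > a', or (a = a' and b > b'). Ranking the 4 terms shows the dominant one is 9 · n^4 · log n. Hence f(n) ∈ Θ(n^4 · log n).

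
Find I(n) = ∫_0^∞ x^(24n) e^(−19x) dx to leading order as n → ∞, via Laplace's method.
I(n) ~ (sqrt(2π·24n) / 19) · (24n/(19e))^(24n)

Write the integrand as exp(24n ln x − 19x) and set f(x) = 24n ln x − 19x. Then f'(x) = 24n/x − 19 = 0 at x* = 24n/19, and f''(x*) = −24n/x*^2 = −19^2/(24n). Laplace's method (interior maximum) gives
  I(n) ~ e^(f(x*)) · sqrt(2π / |f''(x*)|)
        = exp(24n ln(24n/19) − 24n) · sqrt(2π · 24n / 19^2)
        = (24n/19)^(24n) e^(−24n) · sqrt(2π·24n) / 19
        = (sqrt(2π·24n) / 19) · (24n/(19e))^(24n).
This matches Γ(24n+1)/19^(24n+1) with Stirling applied to Γ.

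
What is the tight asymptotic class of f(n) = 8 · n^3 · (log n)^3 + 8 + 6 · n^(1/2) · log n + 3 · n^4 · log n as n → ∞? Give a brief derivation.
f(n) ∈ Θ(n^4 · log n)

Compare the terms by growth order. For large n, n^a · (log n)^b dominates n^a' · (log n)^b' iff a > a', or (a = a' and b > b'). Ranking the 4 terms shows the dominant one is 3 · n^4 · log n. Hence f(n) ∈ Θ(n^4 · log n).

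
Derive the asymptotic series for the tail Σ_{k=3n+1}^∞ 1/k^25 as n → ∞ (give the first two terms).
Σ_{k>3n} 1/k^25 = 1/(24 · (3n)^24) − 1/(2 · (3n)^25) + O(1/(3n)^26)

Compare to the integral: ∫_{3n}^∞ x^(−25) dx = [−x^(−24)/24]_{3n}^∞ = 1/((25−1)·(3n)^24). The Euler-Maclaurin correction adds −f(3n)/2 = −1/(2·(3n)^25). Euler-Maclaurin then gives
  Σ_{k>3n} 1/k^25 = ∫_{3n}^∞ dx/x^25 − 1/(2·(3n)^25) + O(1/(3n)^26).
(Equivalently this is ζ(25) − Σ_{k≤3n} 1/k^25.)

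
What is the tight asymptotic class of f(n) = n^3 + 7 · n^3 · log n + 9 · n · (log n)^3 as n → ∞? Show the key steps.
f(n) ∈ Θ(n^3 · log n)

Compare the terms by growth order. For large n, n^a · (log n)^b dominates n^a' · (log n)^b' iff a > a', or (a = a' and b > b'). Ranking the 3 terms shows the dominant one is 7 · n^3 · log n. Hence f(n) ∈ Θ(n^3 · log n).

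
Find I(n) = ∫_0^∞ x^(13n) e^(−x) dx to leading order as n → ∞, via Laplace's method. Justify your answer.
I(n) ~ sqrt(2π·13n) · (13n/e)^(13n)

Write the integrand as exp(13n ln x − x) and set f(x) = 13n ln x − x. Then f'(x) = 13n/x − 1 = 0 at x* = 13n, and f''(x*) = −13n/x*^2 = −1/(13n). Laplace's method (interior maximum) gives
  I(n) ~ e^(f(x*)) · sqrt(2π / |f''(x*)|)
        = exp(13n ln(13n) − 13n) · sqrt(2π · 13n)
        = (13n)^(13n) e^(−13n) · sqrt(2π·13n)
        = sqrt(2π·13n) · (13n/e)^(13n).
This matches Γ(13n+1) with Stirling applied to Γ.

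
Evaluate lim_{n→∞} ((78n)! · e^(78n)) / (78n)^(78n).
lim = ∞

Stirling: (78n)! ~ sqrt(2π·78n) · (78n/e)^(78n). Hence
  (78n)! · e^(78n) / (78n)^(78n) ~ sqrt(2π·78n) = sqrt(2π·78) · sqrt(n) → ∞.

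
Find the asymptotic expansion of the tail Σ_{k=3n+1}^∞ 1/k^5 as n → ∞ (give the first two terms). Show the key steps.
Σ_{k>3n} 1/k^5 = 1/(4 · (3n)^4) − 1/(2 · (3n)^5) + O(1/(3n)^6)

Compare to the integral: ∫_{3n}^∞ x^(−5) dx = [−x^(−4)/4]_{3n}^∞ = 1/((5−1)·(3n)^4). The Euler-Maclaurin correction adds −f(3n)/2 = −1/(2·(3n)^5). Euler-Maclaurin then gives
  Σ_{k>3n} 1/k^5 = ∫_{3n}^∞ dx/x^5 − 1/(2·(3n)^5) + O(1/(3n)^6).
(Equivalently this is ζ(5) − Σ_{k≤3n} 1/k^5.)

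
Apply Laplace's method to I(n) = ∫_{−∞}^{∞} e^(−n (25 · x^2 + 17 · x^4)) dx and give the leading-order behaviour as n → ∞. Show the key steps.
I(n) ~ sqrt(π/(25n))

φ(x) = 25 · x^2 + 17 · x^4 has its unique global minimum at x* = 0 (since φ'(x) = 50x + 68x^3 = 0 only at x = 0 for real x with both coefficients positive, and φ → ∞ as |x| → ∞). At x* = 0, φ(0) = 0 and φ''(0) = 50. Laplace's method then gives
  I(n) ~ sqrt(2π / (n · φ''(0))) · e^(−n φ(0)) = sqrt(2π / (50n)) = sqrt(π/(25n)).
The 17 · x^4 term contributes only at subleading order (an O(1/n) relative correction).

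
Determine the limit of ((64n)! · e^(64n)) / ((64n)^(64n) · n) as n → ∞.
lim = 0

Stirling: (64n)! ~ sqrt(2π·64n) · (64n/e)^(64n). Hence
  (64n)! · e^(64n) / (64n)^(64n) ~ sqrt(2π·64n).
Dividing by n: sqrt(2π·64n) / n = sqrt(2π·64) · n^((1−2)/2), so the expression behaves like sqrt(2π·64) · n^((1−2)/2) → 0.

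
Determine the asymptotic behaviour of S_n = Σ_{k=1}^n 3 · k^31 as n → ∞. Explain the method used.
S_n ~ 3 · n^32 / 32

By integral comparison (Euler-Maclaurin), Σ_{k=1}^n 3 · k^31 = 3 · ∫_0^n x^31 dx + O(n^31) = 3 · n^32/32 + O(n^31). (Equivalently, Faulhaber's formula gives the same leading term.)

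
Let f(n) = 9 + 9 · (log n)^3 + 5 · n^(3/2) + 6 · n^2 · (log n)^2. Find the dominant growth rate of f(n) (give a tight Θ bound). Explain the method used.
f(n) ∈ Θ(n^2 · (log n)^2)

Compare the terms by growth order. For large n, n^a · (log n)^b dominates n^a' · (log n)^b' iff a > a', or (a = a' and b > b'). Ranking the 4 terms shows the dominant one is 6 · n^2 · (log n)^2. Hence f(n) ∈ Θ(n^2 · (log n)^2).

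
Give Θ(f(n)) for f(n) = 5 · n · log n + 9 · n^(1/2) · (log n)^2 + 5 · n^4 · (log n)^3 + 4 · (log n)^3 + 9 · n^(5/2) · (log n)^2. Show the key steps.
f(n) ∈ Θ(n^4 · (log n)^3)

Compare the terms by growth order. For large n, n^a · (log n)^b dominates n^a' · (log n)^b' iff a > a', or (a = a' and b > b'). Ranking the 5 terms shows the dominant one is 5 · n^4 · (log n)^3. Hence f(n) ∈ Θ(n^4 · (log n)^3).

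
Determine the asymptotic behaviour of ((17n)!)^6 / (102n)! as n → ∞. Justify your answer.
((17n)!)^6/(102n)! ~ ((2π·17n)^(5/2) / sqrt(6)) · 6^(−6·17n)  →  0

Write N = 17n. Stirling: N! ~ sqrt(2π N)(N/e)^N and (6N)! ~ sqrt(2π·6N)·(6N/e)^(6N).
  (N!)^6/(6N)! ~ (2π N)^(6/2) (N/e)^(6N) / [sqrt(2π·6N) (6N/e)^(6N)]
     = (2π N)^(6/2) / sqrt(2π·6N) · (N/(6N))^(6N)
     = (2π N)^((6−1)/2) / sqrt(6) · 6^(−6N).
Since 6^6 > 1, the factor 6^(−6N) decays exponentially, so the ratio → 0. Substituting N = 17n gives the stated form.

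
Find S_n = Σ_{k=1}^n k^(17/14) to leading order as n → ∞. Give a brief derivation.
S_n ~ (14/31) · n^(31/14)

Integral comparison: Σ_{k=1}^n k^(17/14) = ∫_0^n x^(17/14) dx + O(n^(17/14)). The integral is n^(1 + 17/14) / (1 + 17/14) = n^((17+14)/14) / ((17+14)/14) = (14/31) · n^(31/14).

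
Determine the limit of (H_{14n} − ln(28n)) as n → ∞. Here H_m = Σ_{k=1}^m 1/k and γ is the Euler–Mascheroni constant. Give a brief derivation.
lim = −ln 2 + γ

By Euler-Maclaurin, H_m = ln m + γ + O(1/m). So
  H_{14n} − ln(28n) = ln(14n) + γ − ln(28n) + O(1/n)
                       = ln(14/28) + γ + O(1/n).
Hence the limit is ln(14/28) + γ (= −ln 2).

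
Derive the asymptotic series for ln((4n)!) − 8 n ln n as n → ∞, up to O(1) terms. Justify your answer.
ln((4n)!) − 8 n ln n = −4 n ln n + 4(ln 4 − 1) n + (1/2) ln(2π·4n) + O(1/n)

Stirling: ln((4n)!) = 4n ln(4n) − 4n + (1/2) ln(2π·4n) + O(1/n).
Expand 4n ln(4n) = 4n (ln n + ln 4) = 4n ln n + 4n ln 4.
Subtract 8n ln n: leading term is (4 − 8) n ln n = −4 n ln n. The next term is 4n ln 4 − 4n = 4(ln 4 − 1) n. Then the (1/2) ln(2π·4n) correction.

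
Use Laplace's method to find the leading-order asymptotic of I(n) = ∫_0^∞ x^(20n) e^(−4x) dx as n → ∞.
I(n) ~ (sqrt(2π·20n) / 4) · (20n/(4e))^(20n)

Write the integrand as exp(20n ln x − 4x) and set f(x) = 20n ln x − 4x. Then f'(x) = 20n/x − 4 = 0 at x* = 20n/4, and f''(x*) = −20n/x*^2 = −4^2/(20n). Laplace's method (interior maximum) gives
  I(n) ~ e^(f(x*)) · sqrt(2π / |f''(x*)|)
        = exp(20n ln(20n/4) − 20n) · sqrt(2π · 20n / 4^2)
        = (20n/4)^(20n) e^(−20n) · sqrt(2π·20n) / 4
        = (sqrt(2π·20n) / 4) · (20n/(4e))^(20n).
This matches Γ(20n+1)/4^(20n+1) with Stirling applied to Γ.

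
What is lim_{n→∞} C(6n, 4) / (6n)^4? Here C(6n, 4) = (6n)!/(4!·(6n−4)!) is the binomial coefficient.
lim = 1/4! = 1/24

With N = 6n → ∞: C(N, 4) / N^4 = [N(N−1)…(N−3)] / (4! · N^4) = (1/4!) · 1 · (1 − 1/(6n)) · (1 − 2/(6n)) · (1 − 3/(6n)). Each factor → 1 as N → ∞, so the limit is 1/4! = 1/24.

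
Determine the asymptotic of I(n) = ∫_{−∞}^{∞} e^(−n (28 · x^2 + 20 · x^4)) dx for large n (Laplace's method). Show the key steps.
I(n) ~ sqrt(π/(28n))

φ(x) = 28 · x^2 + 20 · x^4 has its unique global minimum at x* = 0 (since φ'(x) = 56x + 80x^3 = 0 only at x = 0 for real x with both coefficients positive, and φ → ∞ as |x| → ∞). At x* = 0, φ(0) = 0 and φ''(0) = 56. Laplace's method then gives
  I(n) ~ sqrt(2π / (n · φ''(0))) · e^(−n φ(0)) = sqrt(2π / (56n)) = sqrt(π/(28n)).
The 20 · x^4 term contributes only at subleading order (an O(1/n) relative correction).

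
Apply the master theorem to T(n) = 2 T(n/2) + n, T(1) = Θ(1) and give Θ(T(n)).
T(n) = Θ(n log n)

log_2 2 = 1, and f(n) = n = Θ(n^(log_2 2)). This is Case 2 of the master theorem: T(n) = Θ(f(n) · log n) = Θ(n log n).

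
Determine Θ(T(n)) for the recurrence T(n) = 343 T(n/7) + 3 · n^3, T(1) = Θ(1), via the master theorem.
T(n) = Θ(n^3 log n)

log_7 343 = 3, and f(n) = 3 · n^3 = Θ(n^(log_7 343)). This is Case 2 of the master theorem: T(n) = Θ(f(n) · log n) = Θ(n^3 log n).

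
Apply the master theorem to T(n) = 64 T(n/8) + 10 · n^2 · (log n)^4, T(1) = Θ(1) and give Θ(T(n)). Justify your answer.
T(n) = Θ(n^2 · (log n)^5)

Here log_8 64 = 2 and f(n) = 10 · n^2 · (log n)^4 = Θ(n^(log_8 64) · (log n)^4). This is the extended Case 2 of the master theorem (f matches the critical exponent up to log factors), giving T(n) = Θ(n^(log_8 64) · (log n)^(4+1)) = Θ(n^2 · (log n)^5).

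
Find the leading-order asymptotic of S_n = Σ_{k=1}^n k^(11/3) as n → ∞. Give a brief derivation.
S_n ~ (3/14) · n^(14/3)

Integral comparison: Σ_{k=1}^n k^(11/3) = ∫_0^n x^(11/3) dx + O(n^(11/3)). The integral is n^(1 + 11/3) / (1 + 11/3) = n^((11+3)/3) / ((11+3)/3) = (3/14) · n^(14/3).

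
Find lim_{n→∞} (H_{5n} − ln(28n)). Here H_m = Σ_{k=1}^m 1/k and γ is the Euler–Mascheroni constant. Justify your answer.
lim = ln(5/28) + γ

By Euler-Maclaurin, H_m = ln m + γ + O(1/m). So
  H_{5n} − ln(28n) = ln(5n) + γ − ln(28n) + O(1/n)
                       = ln(5/28) + γ + O(1/n).
Hence the limit is ln(5/28) + γ.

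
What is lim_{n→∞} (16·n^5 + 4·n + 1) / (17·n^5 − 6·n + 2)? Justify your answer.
lim = 16/17

For large n the leading n^5 terms dominate both numerator and denominator. Dividing top and bottom by n^5, every other term tends to 0, leaving 16/17.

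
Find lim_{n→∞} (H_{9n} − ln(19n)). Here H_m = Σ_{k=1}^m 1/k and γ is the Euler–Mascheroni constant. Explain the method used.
lim = ln(9/19) + γ

By Euler-Maclaurin, H_m = ln m + γ + O(1/m). So
  H_{9n} − ln(19n) = ln(9n) + γ − ln(19n) + O(1/n)
                       = ln(9/19) + γ + O(1/n).
Hence the limit is ln(9/19) + γ.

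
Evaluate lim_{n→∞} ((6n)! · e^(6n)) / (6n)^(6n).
lim = ∞

Stirling: (6n)! ~ sqrt(2π·6n) · (6n/e)^(6n). Hence
  (6n)! · e^(6n) / (6n)^(6n) ~ sqrt(2π·6n) = sqrt(2π·6) · sqrt(n) → ∞.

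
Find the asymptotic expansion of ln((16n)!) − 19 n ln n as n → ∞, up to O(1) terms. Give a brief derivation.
ln((16n)!) − 19 n ln n = −3 n ln n + 16(ln 16 − 1) n + (1/2) ln(2π·16n) + O(1/n)

Stirling: ln((16n)!) = 16n ln(16n) − 16n + (1/2) ln(2π·16n) + O(1/n).
Expand 16n ln(16n) = 16n (ln n + ln 16) = 16n ln n + 16n ln 16.
Subtract 19n ln n: leading term is (16 − 19) n ln n = −3 n ln n. The next term is 16n ln 16 − 16n = 16(ln 16 − 1) n. Then the (1/2) ln(2π·16n) correction.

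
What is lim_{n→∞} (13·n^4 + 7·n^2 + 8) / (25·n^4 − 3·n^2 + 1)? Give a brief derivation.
lim = 13/25

For large n the leading n^4 terms dominate both numerator and denominator. Dividing top and bottom by n^4, every other term tends to 0, leaving 13/25.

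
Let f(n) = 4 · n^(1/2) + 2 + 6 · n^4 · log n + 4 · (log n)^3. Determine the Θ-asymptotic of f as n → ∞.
f(n) ∈ Θ(n^4 · log n)

Compare the terms by growth order. For large n, n^a · (log n)^b dominates n^a' · (log n)^b' iff a > a', or (a = a' and b > b'). Ranking the 4 terms shows the dominant one is 6 · n^4 · log n. Hence f(n) ∈ Θ(n^4 · log n).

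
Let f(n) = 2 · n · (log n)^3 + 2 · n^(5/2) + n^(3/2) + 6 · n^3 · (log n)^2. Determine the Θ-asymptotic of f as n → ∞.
f(n) ∈ Θ(n^3 · (log n)^2)

Compare the terms by growth order. For large n, n^a · (log n)^b dominates n^a' · (log n)^b' iff a > a', or (a = a' and b > b'). Ranking the 4 terms shows the dominant one is 6 · n^3 · (log n)^2. Hence f(n) ∈ Θ(n^3 · (log n)^2).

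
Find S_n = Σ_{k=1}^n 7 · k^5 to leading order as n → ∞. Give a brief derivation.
S_n ~ 7 · n^6 / 6

By integral comparison (Euler-Maclaurin), Σ_{k=1}^n 7 · k^5 = 7 · ∫_0^n x^5 dx + O(n^5) = 7 · n^6/6 + O(n^5). (Equivalently, Faulhaber's formula gives the same leading term.)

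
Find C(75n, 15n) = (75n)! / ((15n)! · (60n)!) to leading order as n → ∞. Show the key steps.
C(75n, 15n) ~ (3125/256)^(15n) · sqrt(5/(8π·15n))

Write N = 15n. Apply Stirling to each factorial:
  (5N)! ~ sqrt(2π·5N) · (5N/e)^(5N),
  N! ~ sqrt(2π N) · (N/e)^N,
  (4N)! ~ sqrt(2π·4N) · (4N/e)^(4N).
The exponential factors combine to (5N)^(5N) / (N^N · (4N)^(4N)) = 5^(5N)/4^(4N) = (5^5/4^4)^N = (3125/256)^N.
The square-root prefactors combine to sqrt(2π·5N) / (sqrt(2π N)·sqrt(2π·4N)) = sqrt(5 / (2π·4·N)) = sqrt(5/(8π·15n)).
Substituting N = 15n: C(75n, 15n) ~ (3125/256)^(15n) · sqrt(5/(8π·15n)).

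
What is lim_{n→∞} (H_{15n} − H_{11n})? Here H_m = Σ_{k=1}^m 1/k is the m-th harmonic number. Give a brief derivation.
lim = ln(15/11)

Euler-Maclaurin gives H_m = ln m + γ + 1/(2m) + O(1/m^2). The γ and O(1/m) terms cancel in the difference:
  H_{15n} − H_{11n} = ln(15n) − ln(11n) + O(1/n) = ln(15/11) + O(1/n).
Hence the limit is ln(15/11).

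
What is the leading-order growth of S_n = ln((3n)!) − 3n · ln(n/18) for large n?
S_n ~ 3n · (ln 54 − 1) + O(ln n)

Stirling: ln((3n)!) = 3n ln(3n) − 3n + O(ln n).
  S_n = 3n ln(3n) − 3n − 3n ln(n/18) + O(ln n)
      = 3n ln(3n) − 3n ln n + 3n ln 18 − 3n + O(ln n)
      = 3n ln 3 + 3n ln 18 − 3n + O(ln n)
      = 3n (ln 54 − 1) + O(ln n).
Numerically ln(54) − 1 ≈ 2.9890.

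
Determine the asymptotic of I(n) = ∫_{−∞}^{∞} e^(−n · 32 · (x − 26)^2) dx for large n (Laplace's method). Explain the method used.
I(n) = sqrt(π/(32n))

Here φ(x) = 32 · (x − 26)^2 has its unique minimum at x* = 26 with φ(x*) = 0 and φ''(x*) = 64. Laplace's method gives
  I(n) ~ e^(−n φ(x*)) · sqrt(2π / (n · φ''(x*))) = sqrt(2π / (64n)) = sqrt(π/(32n)).
This is exact: substituting u = (x − 26)·sqrt(32n) gives I(n) = (1/sqrt(32n)) ∫_{−∞}^{∞} e^(−u^2) du = sqrt(π/(32n)).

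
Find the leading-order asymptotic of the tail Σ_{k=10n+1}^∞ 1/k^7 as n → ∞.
Σ_{k>10n} 1/k^7 ~ 1/(6 · (10n)^6)

Compare to the integral: ∫_{10n}^∞ x^(−7) dx = [−x^(−6)/6]_{10n}^∞ = 1/((7−1)·(10n)^6). Euler-Maclaurin then gives
  Σ_{k>10n} 1/k^7 = ∫_{10n}^∞ dx/x^7 − 1/(2·(10n)^7) + O(1/(10n)^8).
(Equivalently this is ζ(7) − Σ_{k≤10n} 1/k^7.)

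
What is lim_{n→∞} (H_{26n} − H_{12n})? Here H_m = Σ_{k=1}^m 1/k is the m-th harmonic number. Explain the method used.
lim = ln(26/12) = ln(13/6)

Euler-Maclaurin gives H_m = ln m + γ + 1/(2m) + O(1/m^2). The γ and O(1/m) terms cancel in the difference:
  H_{26n} − H_{12n} = ln(26n) − ln(12n) + O(1/n) = ln(26/12) + O(1/n).
Hence the limit is ln(26/12) = ln(13/6).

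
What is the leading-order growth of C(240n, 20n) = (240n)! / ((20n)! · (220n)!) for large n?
C(240n, 20n) ~ (8916100448256/285311670611)^(20n) · sqrt(6/(11π·20n))

Write N = 20n. Apply Stirling to each factorial:
  (12N)! ~ sqrt(2π·12N) · (12N/e)^(12N),
  N! ~ sqrt(2π N) · (N/e)^N,
  (11N)! ~ sqrt(2π·11N) · (11N/e)^(11N).
The exponential factors combine to (12N)^(12N) / (N^N · (11N)^(11N)) = 12^(12N)/11^(11N) = (12^12/11^11)^N = (8916100448256/285311670611)^N.
The square-root prefactors combine to sqrt(2π·12N) / (sqrt(2π N)·sqrt(2π·11N)) = sqrt(12 / (2π·11·N)) = sqrt(6/(11π·20n)).
Substituting N = 20n: C(240n, 20n) ~ (8916100448256/285311670611)^(20n) · sqrt(6/(11π·20n)).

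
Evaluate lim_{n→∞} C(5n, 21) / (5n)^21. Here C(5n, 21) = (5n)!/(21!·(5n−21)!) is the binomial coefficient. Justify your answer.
lim = 1/21! = 1/51090942171709440000

With N = 5n → ∞: C(N, 21) / N^21 = [N(N−1)…(N−20)] / (21! · N^21) = (1/21!) · 1 · (1 − 1/(5n)) · … · (1 − 20/(5n)). Each factor → 1 as N → ∞, so the limit is 1/21! = 1/51090942171709440000.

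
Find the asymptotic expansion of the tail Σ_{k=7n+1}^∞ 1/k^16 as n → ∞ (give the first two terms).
Σ_{k>7n} 1/k^16 = 1/(15 · (7n)^15) − 1/(2 · (7n)^16) + O(1/(7n)^17)

Compare to the integral: ∫_{7n}^∞ x^(−16) dx = [−x^(−15)/15]_{7n}^∞ = 1/((16−1)·(7n)^15). The Euler-Maclaurin correction adds −f(7n)/2 = −1/(2·(7n)^16). Euler-Maclaurin then gives
  Σ_{k>7n} 1/k^16 = ∫_{7n}^∞ dx/x^16 − 1/(2·(7n)^16) + O(1/(7n)^17).
(Equivalently this is ζ(16) − Σ_{k≤7n} 1/k^16.)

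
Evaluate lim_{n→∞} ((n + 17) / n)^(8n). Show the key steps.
lim = e^136

Rewrite as (1 + 17/n)^(8n). By the standard limit (1 + x/n)^n → e^x, we have (1 + 17/n)^n → e^17, and raising to the 8th power gives e^136.
More precisely, ln[(1 + 17/n)^(8n)] = 8n · ln(1 + 17/n) = 8n · (17/n + O(1/n^2)) = 136 + O(1/n) → 136.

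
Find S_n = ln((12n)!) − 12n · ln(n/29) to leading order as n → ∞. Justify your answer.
S_n ~ 12n · (ln 348 − 1) + O(ln n)

Stirling: ln((12n)!) = 12n ln(12n) − 12n + O(ln n).
  S_n = 12n ln(12n) − 12n − 12n ln(n/29) + O(ln n)
      = 12n ln(12n) − 12n ln n + 12n ln 29 − 12n + O(ln n)
      = 12n ln 12 + 12n ln 29 − 12n + O(ln n)
      = 12n (ln 348 − 1) + O(ln n).
Numerically ln(348) − 1 ≈ 4.8522.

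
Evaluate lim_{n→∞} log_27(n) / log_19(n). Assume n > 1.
lim = ln(19) / ln(27) = log_27(19)

Change of base: log_27(n) = ln n / ln 27 and log_19(n) = ln n / ln 19. The ratio is (ln n / ln 27) · (ln 19 / ln n) = ln 19 / ln 27, a constant independent of n. So the limit is ln 19 / ln 27 = log_27(19).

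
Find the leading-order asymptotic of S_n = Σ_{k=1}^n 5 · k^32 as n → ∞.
S_n ~ 5 · n^33 / 33

By integral comparison (Euler-Maclaurin), Σ_{k=1}^n 5 · k^32 = 5 · ∫_0^n x^32 dx + O(n^32) = 5 · n^33/33 + O(n^32). (Equivalently, Faulhaber's formula gives the same leading term.)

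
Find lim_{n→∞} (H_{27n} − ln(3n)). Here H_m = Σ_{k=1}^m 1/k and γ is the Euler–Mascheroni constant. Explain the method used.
lim = ln 9 + γ

By Euler-Maclaurin, H_m = ln m + γ + O(1/m). So
  H_{27n} − ln(3n) = ln(27n) + γ − ln(3n) + O(1/n)
                       = ln(27/3) + γ + O(1/n).
Hence the limit is ln(27/3) + γ (= ln 9).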